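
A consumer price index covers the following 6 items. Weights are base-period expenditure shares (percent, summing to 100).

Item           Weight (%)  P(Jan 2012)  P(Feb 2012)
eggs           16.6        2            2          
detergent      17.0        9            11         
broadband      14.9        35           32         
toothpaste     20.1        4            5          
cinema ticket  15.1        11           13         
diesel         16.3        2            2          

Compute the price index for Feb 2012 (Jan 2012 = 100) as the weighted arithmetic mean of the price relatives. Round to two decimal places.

eggs: 16.6 × (2/2) = 16.6 × 1.000000 = 16.6000
detergent: 17.0 × (11/9) = 17.0 × 1.222222 = 20.7778
broadband: 14.9 × (32/35) = 14.9 × 0.914286 = 13.6229
toothpaste: 20.1 × (5/4) = 20.1 × 1.250000 = 25.1250
cinema ticket: 15.1 × (13/11) = 15.1 × 1.181818 = 17.8455
diesel: 16.3 × (2/2) = 16.3 × 1.000000 = 16.3000
Index = Σ wᵢ·(p₁ᵢ/p₀ᵢ) = 16.6000 + 20.7778 + 13.6229 + 25.1250 + 17.8455 + 16.3000 = 110.2711

110.27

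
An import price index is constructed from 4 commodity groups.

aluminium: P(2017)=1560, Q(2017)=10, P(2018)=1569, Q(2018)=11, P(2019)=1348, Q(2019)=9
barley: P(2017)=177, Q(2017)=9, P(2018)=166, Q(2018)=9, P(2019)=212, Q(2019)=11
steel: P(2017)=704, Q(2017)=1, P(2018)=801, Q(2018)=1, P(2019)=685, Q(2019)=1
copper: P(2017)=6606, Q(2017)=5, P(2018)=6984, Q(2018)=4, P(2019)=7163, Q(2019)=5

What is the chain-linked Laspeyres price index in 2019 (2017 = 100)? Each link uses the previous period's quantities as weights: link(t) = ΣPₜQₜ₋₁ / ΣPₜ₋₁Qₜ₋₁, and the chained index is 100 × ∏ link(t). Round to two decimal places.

Link 2017→2018:
ΣP(2018)Q(2017) = 1569×10 + 166×9 + 801×1 + 6984×5 = 15690 + 1494 + 801 + 34920 = 52905
ΣP(2017)Q(2017) = 1560×10 + 177×9 + 704×1 + 6606×5 = 15600 + 1593 + 704 + 33030 = 50927
link = 52905/50927 = 1.038840
Link 2018→2019:
ΣP(2019)Q(2018) = 1348×11 + 212×9 + 685×1 + 7163×4 = 14828 + 1908 + 685 + 28652 = 46073
ΣP(2018)Q(2018) = 1569×11 + 166×9 + 801×1 + 6984×4 = 17259 + 1494 + 801 + 27936 = 47490
link = 46073/47490 = 0.970162
Chained index = 100 × 1.038840 × 0.970162 = 100.7843

100.78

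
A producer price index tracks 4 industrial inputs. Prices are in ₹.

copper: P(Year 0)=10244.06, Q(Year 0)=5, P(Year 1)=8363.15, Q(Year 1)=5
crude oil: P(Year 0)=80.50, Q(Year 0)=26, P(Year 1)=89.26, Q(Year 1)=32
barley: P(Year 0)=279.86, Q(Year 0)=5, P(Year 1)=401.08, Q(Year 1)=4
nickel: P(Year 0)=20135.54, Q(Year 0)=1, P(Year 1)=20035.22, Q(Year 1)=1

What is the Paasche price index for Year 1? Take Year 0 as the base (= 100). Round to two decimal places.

Paasche price index uses current-period quantities as weights.
ΣP(Year 1)·Q(Year 1) = 8363.15×5 + 89.26×32 + 401.08×4 + 20035.22×1 = 41815.75 + 2856.32 + 1604.32 + 20035.22 = 66311.61
ΣP(Year 0)·Q(Year 1) = 10244.06×5 + 80.50×32 + 279.86×4 + 20135.54×1 = 51220.3 + 2576 + 1119.44 + 20135.54 = 75051.28
Index = 66311.61 / 75051.28 × 100 = 88.3551

88.36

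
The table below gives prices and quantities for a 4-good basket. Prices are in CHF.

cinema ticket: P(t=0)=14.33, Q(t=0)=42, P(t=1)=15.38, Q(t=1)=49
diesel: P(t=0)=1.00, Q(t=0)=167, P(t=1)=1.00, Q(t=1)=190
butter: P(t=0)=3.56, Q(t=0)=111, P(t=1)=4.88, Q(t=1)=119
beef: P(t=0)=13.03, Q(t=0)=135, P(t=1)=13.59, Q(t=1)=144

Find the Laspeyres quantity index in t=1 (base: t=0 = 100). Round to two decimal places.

109.20

Laspeyres quantity index uses base-period prices as weights.
ΣP(t=0)·Q(t=1) = 14.33×49 + 1.00×190 + 3.56×119 + 13.03×144 = 702.17 + 190 + 423.64 + 1876.32 = 3192.13
ΣP(t=0)·Q(t=0) = 14.33×42 + 1.00×167 + 3.56×111 + 13.03×135 = 601.86 + 167 + 395.16 + 1759.05 = 2923.07
Index = 3192.13 / 2923.07 × 100 = 109.2047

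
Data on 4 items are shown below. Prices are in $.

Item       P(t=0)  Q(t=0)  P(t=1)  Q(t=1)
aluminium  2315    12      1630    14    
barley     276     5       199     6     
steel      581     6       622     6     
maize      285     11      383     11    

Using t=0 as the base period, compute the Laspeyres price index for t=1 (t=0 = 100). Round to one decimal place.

79.7

Laspeyres price index uses base-period quantities as weights.
ΣP(t=1)·Q(t=0) = 1630×12 + 199×5 + 622×6 + 383×11 = 19560 + 995 + 3732 + 4213 = 28500
ΣP(t=0)·Q(t=0) = 2315×12 + 276×5 + 581×6 + 285×11 = 27780 + 1380 + 3486 + 3135 = 35781
Index = 28500 / 35781 × 100 = 79.6512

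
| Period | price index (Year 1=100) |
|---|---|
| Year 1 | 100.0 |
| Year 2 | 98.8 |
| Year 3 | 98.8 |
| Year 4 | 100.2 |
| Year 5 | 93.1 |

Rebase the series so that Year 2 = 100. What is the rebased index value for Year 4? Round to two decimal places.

Rebased(Year 4) = 100.2 / 98.8 × 100 = 101.4170

101.42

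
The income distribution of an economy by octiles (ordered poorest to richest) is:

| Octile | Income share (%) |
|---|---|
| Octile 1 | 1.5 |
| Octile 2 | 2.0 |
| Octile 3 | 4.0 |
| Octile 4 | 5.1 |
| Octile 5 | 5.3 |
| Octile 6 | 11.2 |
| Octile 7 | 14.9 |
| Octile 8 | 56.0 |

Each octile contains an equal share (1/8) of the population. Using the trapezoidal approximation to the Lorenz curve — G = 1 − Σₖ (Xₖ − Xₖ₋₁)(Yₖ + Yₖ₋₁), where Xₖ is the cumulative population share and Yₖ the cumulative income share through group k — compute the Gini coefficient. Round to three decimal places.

Cumulative income shares Yₖ: 0.0150, 0.0350, 0.0750, 0.1260, 0.1790, 0.2910, 0.4400, 1.0000
Σ (Xₖ−Xₖ₋₁)(Yₖ+Yₖ₋₁) = (1/8)(0.0150+0.0000) + (1/8)(0.0350+0.0150) + (1/8)(0.0750+0.0350) + (1/8)(0.1260+0.0750) + (1/8)(0.1790+0.1260) + (1/8)(0.2910+0.1790) + (1/8)(0.4400+0.2910) + (1/8)(1.0000+0.4400)
  = 0.0019 + 0.0063 + 0.0138 + 0.0251 + 0.0381 + 0.0587 + 0.0914 + 0.1800 = 0.4152
G = 1 − 0.4152 = 0.5848

0.585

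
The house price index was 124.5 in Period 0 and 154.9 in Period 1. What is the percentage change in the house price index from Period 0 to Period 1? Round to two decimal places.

24.42%

Change = (154.9 − 124.5) / 124.5 × 100
       = 30.4 / 124.5 × 100 = 24.4177%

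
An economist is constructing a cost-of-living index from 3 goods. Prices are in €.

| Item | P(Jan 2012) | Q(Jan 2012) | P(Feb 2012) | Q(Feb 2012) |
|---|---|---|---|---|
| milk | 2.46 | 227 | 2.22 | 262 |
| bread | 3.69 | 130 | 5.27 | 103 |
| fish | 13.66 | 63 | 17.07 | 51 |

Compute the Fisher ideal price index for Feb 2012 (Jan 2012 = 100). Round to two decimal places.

117.57

Laspeyres component (base-period weights):
ΣP(Feb 2012)Q(Jan 2012) = 2.22×227 + 5.27×130 + 17.07×63 = 503.94 + 685.1 + 1075.41 = 2264.45
ΣP(Jan 2012)Q(Jan 2012) = 2.46×227 + 3.69×130 + 13.66×63 = 558.42 + 479.7 + 860.58 = 1898.7
L = 2264.45 / 1898.7 × 100 = 119.2632
Paasche component (current-period weights):
ΣP(Feb 2012)Q(Feb 2012) = 2.22×262 + 5.27×103 + 17.07×51 = 581.64 + 542.81 + 870.57 = 1995.02
ΣP(Jan 2012)Q(Feb 2012) = 2.46×262 + 3.69×103 + 13.66×51 = 644.52 + 380.07 + 696.66 = 1721.25
P = 1995.02 / 1721.25 × 100 = 115.9053
Fisher = √(L × P) = √(119.2632 × 115.9053) = 117.5723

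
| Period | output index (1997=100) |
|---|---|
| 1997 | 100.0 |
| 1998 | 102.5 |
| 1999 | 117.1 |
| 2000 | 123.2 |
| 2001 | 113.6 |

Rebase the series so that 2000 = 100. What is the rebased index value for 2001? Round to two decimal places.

92.21

Rebased(2001) = 113.6 / 123.2 × 100 = 92.2078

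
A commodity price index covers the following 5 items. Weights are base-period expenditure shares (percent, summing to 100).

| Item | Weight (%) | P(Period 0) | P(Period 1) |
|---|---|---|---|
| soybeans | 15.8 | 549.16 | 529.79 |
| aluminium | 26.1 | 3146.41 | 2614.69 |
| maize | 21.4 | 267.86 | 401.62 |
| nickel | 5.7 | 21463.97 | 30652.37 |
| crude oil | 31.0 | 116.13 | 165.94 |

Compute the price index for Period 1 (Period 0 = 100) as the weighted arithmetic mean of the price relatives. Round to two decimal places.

121.45

soybeans: 15.8 × (529.79/549.16) = 15.8 × 0.964728 = 15.2427
aluminium: 26.1 × (2614.69/3146.41) = 26.1 × 0.831007 = 21.6893
maize: 21.4 × (401.62/267.86) = 21.4 × 1.499365 = 32.0864
nickel: 5.7 × (30652.37/21463.97) = 5.7 × 1.428085 = 8.1401
crude oil: 31.0 × (165.94/116.13) = 31.0 × 1.428916 = 44.2964
Index = Σ wᵢ·(p₁ᵢ/p₀ᵢ) = 15.2427 + 21.6893 + 32.0864 + 8.1401 + 44.2964 = 121.4549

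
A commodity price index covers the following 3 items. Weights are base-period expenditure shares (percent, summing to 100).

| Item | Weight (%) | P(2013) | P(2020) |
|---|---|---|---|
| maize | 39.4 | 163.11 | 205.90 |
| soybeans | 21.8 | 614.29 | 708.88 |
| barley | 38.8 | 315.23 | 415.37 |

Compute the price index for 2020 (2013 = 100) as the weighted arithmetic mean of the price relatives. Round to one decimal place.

126.0

maize: 39.4 × (205.90/163.11) = 39.4 × 1.262338 = 49.7361
soybeans: 21.8 × (708.88/614.29) = 21.8 × 1.153983 = 25.1568
barley: 38.8 × (415.37/315.23) = 38.8 × 1.317673 = 51.1257
Index = Σ wᵢ·(p₁ᵢ/p₀ᵢ) = 49.7361 + 25.1568 + 51.1257 = 126.0187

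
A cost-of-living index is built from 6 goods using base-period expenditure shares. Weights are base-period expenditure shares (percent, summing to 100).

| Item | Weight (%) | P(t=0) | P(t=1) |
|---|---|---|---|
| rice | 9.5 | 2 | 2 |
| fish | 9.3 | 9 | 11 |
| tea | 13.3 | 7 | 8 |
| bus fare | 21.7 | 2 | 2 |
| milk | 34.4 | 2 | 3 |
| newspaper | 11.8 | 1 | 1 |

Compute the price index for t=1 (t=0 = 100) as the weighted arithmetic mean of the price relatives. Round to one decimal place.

rice: 9.5 × (2/2) = 9.5 × 1.000000 = 9.5000
fish: 9.3 × (11/9) = 9.3 × 1.222222 = 11.3667
tea: 13.3 × (8/7) = 13.3 × 1.142857 = 15.2000
bus fare: 21.7 × (2/2) = 21.7 × 1.000000 = 21.7000
milk: 34.4 × (3/2) = 34.4 × 1.500000 = 51.6000
newspaper: 11.8 × (1/1) = 11.8 × 1.000000 = 11.8000
Index = Σ wᵢ·(p₁ᵢ/p₀ᵢ) = 9.5000 + 11.3667 + 15.2000 + 21.7000 + 51.6000 + 11.8000 = 121.1667

121.2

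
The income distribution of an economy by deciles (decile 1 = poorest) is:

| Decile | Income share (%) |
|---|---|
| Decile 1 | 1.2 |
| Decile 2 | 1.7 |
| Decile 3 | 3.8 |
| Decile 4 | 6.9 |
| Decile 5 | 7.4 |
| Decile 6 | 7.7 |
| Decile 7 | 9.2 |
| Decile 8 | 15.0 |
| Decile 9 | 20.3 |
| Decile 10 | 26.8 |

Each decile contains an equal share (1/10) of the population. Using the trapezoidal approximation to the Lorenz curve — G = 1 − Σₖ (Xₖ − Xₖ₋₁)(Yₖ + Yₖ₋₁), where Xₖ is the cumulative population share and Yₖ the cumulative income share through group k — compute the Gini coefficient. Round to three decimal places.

0.424

Cumulative income shares Yₖ: 0.0120, 0.0290, 0.0670, 0.1360, 0.2100, 0.2870, 0.3790, 0.5290, 0.7320, 1.0000
Σ (Xₖ−Xₖ₋₁)(Yₖ+Yₖ₋₁) = (1/10)(0.0120+0.0000) + (1/10)(0.0290+0.0120) + (1/10)(0.0670+0.0290) + (1/10)(0.1360+0.0670) + (1/10)(0.2100+0.1360) + (1/10)(0.2870+0.2100) + (1/10)(0.3790+0.2870) + (1/10)(0.5290+0.3790) + (1/10)(0.7320+0.5290) + (1/10)(1.0000+0.7320)
  = 0.0012 + 0.0041 + 0.0096 + 0.0203 + 0.0346 + 0.0497 + 0.0666 + 0.0908 + 0.1261 + 0.1732 = 0.5762
G = 1 − 0.5762 = 0.4238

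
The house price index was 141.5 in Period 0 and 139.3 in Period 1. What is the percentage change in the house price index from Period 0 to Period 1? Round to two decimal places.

-1.55%

Change = (139.3 − 141.5) / 141.5 × 100
       = -2.2 / 141.5 × 100 = -1.5548%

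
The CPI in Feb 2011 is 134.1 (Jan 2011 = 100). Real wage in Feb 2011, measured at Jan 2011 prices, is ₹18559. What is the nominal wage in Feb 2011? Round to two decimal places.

24887.62

Nominal = Real × (Index/100) = 18559 × (134.1/100)
        = 18559 × 1.341 = 24887.6190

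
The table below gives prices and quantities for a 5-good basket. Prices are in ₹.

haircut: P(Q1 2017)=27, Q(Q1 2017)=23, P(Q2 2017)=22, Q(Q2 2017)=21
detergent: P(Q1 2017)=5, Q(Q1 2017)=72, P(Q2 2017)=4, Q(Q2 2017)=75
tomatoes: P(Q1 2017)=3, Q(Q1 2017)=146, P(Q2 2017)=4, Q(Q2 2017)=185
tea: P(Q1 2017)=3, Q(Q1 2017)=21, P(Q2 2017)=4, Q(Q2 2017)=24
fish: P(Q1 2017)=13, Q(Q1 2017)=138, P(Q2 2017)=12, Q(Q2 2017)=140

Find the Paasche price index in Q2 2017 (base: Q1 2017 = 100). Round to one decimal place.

96.7

Paasche price index uses current-period quantities as weights.
ΣP(Q2 2017)·Q(Q2 2017) = 22×21 + 4×75 + 4×185 + 4×24 + 12×140 = 462 + 300 + 740 + 96 + 1680 = 3278
ΣP(Q1 2017)·Q(Q2 2017) = 27×21 + 5×75 + 3×185 + 3×24 + 13×140 = 567 + 375 + 555 + 72 + 1820 = 3389
Index = 3278 / 3389 × 100 = 96.7247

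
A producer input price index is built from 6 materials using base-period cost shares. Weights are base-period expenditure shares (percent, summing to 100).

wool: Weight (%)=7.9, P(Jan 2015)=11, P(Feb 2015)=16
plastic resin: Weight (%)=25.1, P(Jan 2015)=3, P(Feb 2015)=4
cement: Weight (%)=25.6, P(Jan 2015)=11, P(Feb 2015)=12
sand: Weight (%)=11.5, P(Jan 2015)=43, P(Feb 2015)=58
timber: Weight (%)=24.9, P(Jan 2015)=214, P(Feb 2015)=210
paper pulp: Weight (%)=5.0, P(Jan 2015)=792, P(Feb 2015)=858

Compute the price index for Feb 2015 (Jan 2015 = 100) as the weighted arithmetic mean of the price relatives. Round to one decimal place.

wool: 7.9 × (16/11) = 7.9 × 1.454545 = 11.4909
plastic resin: 25.1 × (4/3) = 25.1 × 1.333333 = 33.4667
cement: 25.6 × (12/11) = 25.6 × 1.090909 = 27.9273
sand: 11.5 × (58/43) = 11.5 × 1.348837 = 15.5116
timber: 24.9 × (210/214) = 24.9 × 0.981308 = 24.4346
paper pulp: 5.0 × (858/792) = 5.0 × 1.083333 = 5.4167
Index = Σ wᵢ·(p₁ᵢ/p₀ᵢ) = 11.4909 + 33.4667 + 27.9273 + 15.5116 + 24.4346 + 5.4167 = 118.2477

118.2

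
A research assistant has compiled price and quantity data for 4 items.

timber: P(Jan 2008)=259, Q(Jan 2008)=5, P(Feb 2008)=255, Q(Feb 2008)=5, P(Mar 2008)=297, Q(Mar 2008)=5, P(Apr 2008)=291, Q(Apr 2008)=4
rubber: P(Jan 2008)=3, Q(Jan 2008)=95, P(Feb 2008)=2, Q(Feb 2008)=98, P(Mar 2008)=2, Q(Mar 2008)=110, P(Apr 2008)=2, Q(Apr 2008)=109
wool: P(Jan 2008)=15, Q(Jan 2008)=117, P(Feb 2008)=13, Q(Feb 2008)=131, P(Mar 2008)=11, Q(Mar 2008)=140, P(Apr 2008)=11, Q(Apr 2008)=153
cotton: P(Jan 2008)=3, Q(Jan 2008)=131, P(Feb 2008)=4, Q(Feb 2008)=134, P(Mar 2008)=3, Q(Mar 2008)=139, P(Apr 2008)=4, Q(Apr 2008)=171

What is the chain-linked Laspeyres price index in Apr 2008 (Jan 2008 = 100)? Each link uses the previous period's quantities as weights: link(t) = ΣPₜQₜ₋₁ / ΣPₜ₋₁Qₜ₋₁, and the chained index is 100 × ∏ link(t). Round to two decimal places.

92.09

Link Jan 2008→Feb 2008:
ΣP(Feb 2008)Q(Jan 2008) = 255×5 + 2×95 + 13×117 + 4×131 = 1275 + 190 + 1521 + 524 = 3510
ΣP(Jan 2008)Q(Jan 2008) = 259×5 + 3×95 + 15×117 + 3×131 = 1295 + 285 + 1755 + 393 = 3728
link = 3510/3728 = 0.941524
Link Feb 2008→Mar 2008:
ΣP(Mar 2008)Q(Feb 2008) = 297×5 + 2×98 + 11×131 + 3×134 = 1485 + 196 + 1441 + 402 = 3524
ΣP(Feb 2008)Q(Feb 2008) = 255×5 + 2×98 + 13×131 + 4×134 = 1275 + 196 + 1703 + 536 = 3710
link = 3524/3710 = 0.949865
Link Mar 2008→Apr 2008:
ΣP(Apr 2008)Q(Mar 2008) = 291×5 + 2×110 + 11×140 + 4×139 = 1455 + 220 + 1540 + 556 = 3771
ΣP(Mar 2008)Q(Mar 2008) = 297×5 + 2×110 + 11×140 + 3×139 = 1485 + 220 + 1540 + 417 = 3662
link = 3771/3662 = 1.029765
Chained index = 100 × 0.941524 × 0.949865 × 1.029765 = 92.0940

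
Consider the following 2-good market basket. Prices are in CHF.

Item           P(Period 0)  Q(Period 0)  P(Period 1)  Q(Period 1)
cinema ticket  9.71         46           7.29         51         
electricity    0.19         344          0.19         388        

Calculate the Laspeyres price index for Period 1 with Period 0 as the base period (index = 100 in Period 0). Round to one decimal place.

78.3

Laspeyres price index uses base-period quantities as weights.
ΣP(Period 1)·Q(Period 0) = 7.29×46 + 0.19×344 = 335.34 + 65.36 = 400.7
ΣP(Period 0)·Q(Period 0) = 9.71×46 + 0.19×344 = 446.66 + 65.36 = 512.02
Index = 400.7 / 512.02 × 100 = 78.2587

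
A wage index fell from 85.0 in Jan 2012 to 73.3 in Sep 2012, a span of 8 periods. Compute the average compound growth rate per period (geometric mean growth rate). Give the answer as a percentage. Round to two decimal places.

-1.83%

Growth factor = (73.3/85.0)^(1/8) = (0.862353)^(1/8) = 0.981659
Growth rate = 0.981659 − 1 = -0.018341 = -1.8341%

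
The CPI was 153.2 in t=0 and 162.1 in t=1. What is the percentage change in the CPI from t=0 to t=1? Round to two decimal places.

Change = (162.1 − 153.2) / 153.2 × 100
       = 8.9 / 153.2 × 100 = 5.8094%

5.81%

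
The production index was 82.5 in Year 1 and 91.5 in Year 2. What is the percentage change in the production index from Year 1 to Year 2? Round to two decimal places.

10.91%

Change = (91.5 − 82.5) / 82.5 × 100
       = 9.0 / 82.5 × 100 = 10.9091%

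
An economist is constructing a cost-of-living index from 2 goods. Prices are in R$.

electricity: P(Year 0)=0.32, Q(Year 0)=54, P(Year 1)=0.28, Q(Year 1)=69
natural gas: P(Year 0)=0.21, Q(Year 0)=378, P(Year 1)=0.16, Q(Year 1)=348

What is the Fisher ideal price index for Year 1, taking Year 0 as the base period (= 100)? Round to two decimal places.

78.51

Laspeyres component (base-period weights):
ΣP(Year 1)Q(Year 0) = 0.28×54 + 0.16×378 = 15.12 + 60.48 = 75.6
ΣP(Year 0)Q(Year 0) = 0.32×54 + 0.21×378 = 17.28 + 79.38 = 96.66
L = 75.6 / 96.66 × 100 = 78.2123
Paasche component (current-period weights):
ΣP(Year 1)Q(Year 1) = 0.28×69 + 0.16×348 = 19.32 + 55.68 = 75
ΣP(Year 0)Q(Year 1) = 0.32×69 + 0.21×348 = 22.08 + 73.08 = 95.16
P = 75 / 95.16 × 100 = 78.8146
Fisher = √(L × P) = √(78.2123 × 78.8146) = 78.5129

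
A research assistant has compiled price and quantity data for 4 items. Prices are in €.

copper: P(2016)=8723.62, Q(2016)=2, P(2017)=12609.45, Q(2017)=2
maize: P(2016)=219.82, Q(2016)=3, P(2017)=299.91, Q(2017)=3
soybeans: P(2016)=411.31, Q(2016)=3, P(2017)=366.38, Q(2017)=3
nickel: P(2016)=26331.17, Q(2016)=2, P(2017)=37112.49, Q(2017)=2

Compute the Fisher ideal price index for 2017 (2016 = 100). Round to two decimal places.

140.89

Laspeyres component (base-period weights):
ΣP(2017)Q(2016) = 12609.45×2 + 299.91×3 + 366.38×3 + 37112.49×2 = 25218.9 + 899.73 + 1099.14 + 74224.98 = 101442.75
ΣP(2016)Q(2016) = 8723.62×2 + 219.82×3 + 411.31×3 + 26331.17×2 = 17447.24 + 659.46 + 1233.93 + 52662.34 = 72002.97
L = 101442.75 / 72002.97 × 100 = 140.8869
Paasche component (current-period weights):
ΣP(2017)Q(2017) = 12609.45×2 + 299.91×3 + 366.38×3 + 37112.49×2 = 25218.9 + 899.73 + 1099.14 + 74224.98 = 101442.75
ΣP(2016)Q(2017) = 8723.62×2 + 219.82×3 + 411.31×3 + 26331.17×2 = 17447.24 + 659.46 + 1233.93 + 52662.34 = 72002.97
P = 101442.75 / 72002.97 × 100 = 140.8869
Fisher = √(L × P) = √(140.8869 × 140.8869) = 140.8869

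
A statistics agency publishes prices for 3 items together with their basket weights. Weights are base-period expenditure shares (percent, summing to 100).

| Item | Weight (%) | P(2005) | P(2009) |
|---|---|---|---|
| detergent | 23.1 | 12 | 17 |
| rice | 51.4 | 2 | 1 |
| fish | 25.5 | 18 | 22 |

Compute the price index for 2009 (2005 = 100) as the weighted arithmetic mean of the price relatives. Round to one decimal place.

detergent: 23.1 × (17/12) = 23.1 × 1.416667 = 32.7250
rice: 51.4 × (1/2) = 51.4 × 0.500000 = 25.7000
fish: 25.5 × (22/18) = 25.5 × 1.222222 = 31.1667
Index = Σ wᵢ·(p₁ᵢ/p₀ᵢ) = 32.7250 + 25.7000 + 31.1667 = 89.5917

89.6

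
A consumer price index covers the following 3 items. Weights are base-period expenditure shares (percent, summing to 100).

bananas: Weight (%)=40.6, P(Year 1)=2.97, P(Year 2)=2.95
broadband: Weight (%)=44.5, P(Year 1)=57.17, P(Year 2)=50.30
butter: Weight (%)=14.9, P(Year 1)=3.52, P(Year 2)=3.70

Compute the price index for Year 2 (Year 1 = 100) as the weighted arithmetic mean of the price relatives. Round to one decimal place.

bananas: 40.6 × (2.95/2.97) = 40.6 × 0.993266 = 40.3266
broadband: 44.5 × (50.30/57.17) = 44.5 × 0.879832 = 39.1525
butter: 14.9 × (3.70/3.52) = 14.9 × 1.051136 = 15.6619
Index = Σ wᵢ·(p₁ᵢ/p₀ᵢ) = 40.3266 + 39.1525 + 15.6619 = 95.1411

95.1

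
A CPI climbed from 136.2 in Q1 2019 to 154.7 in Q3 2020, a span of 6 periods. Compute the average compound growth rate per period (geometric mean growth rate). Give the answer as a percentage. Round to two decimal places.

Growth factor = (154.7/136.2)^(1/6) = (1.135830)^(1/6) = 1.021454
Growth rate = 1.021454 − 1 = 0.021454 = 2.1454%

2.15%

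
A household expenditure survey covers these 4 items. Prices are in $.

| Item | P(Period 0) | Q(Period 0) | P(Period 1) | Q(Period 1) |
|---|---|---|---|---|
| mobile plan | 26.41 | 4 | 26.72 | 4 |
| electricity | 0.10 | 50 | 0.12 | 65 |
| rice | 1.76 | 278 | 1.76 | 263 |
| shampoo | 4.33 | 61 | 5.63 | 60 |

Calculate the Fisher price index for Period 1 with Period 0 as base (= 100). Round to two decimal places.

Laspeyres component (base-period weights):
ΣP(Period 1)Q(Period 0) = 26.72×4 + 0.12×50 + 1.76×278 + 5.63×61 = 106.88 + 6 + 489.28 + 343.43 = 945.59
ΣP(Period 0)Q(Period 0) = 26.41×4 + 0.10×50 + 1.76×278 + 4.33×61 = 105.64 + 5 + 489.28 + 264.13 = 864.05
L = 945.59 / 864.05 × 100 = 109.4370
Paasche component (current-period weights):
ΣP(Period 1)Q(Period 1) = 26.72×4 + 0.12×65 + 1.76×263 + 5.63×60 = 106.88 + 7.8 + 462.88 + 337.8 = 915.36
ΣP(Period 0)Q(Period 1) = 26.41×4 + 0.10×65 + 1.76×263 + 4.33×60 = 105.64 + 6.5 + 462.88 + 259.8 = 834.82
P = 915.36 / 834.82 × 100 = 109.6476
Fisher = √(L × P) = √(109.4370 × 109.6476) = 109.5422

109.54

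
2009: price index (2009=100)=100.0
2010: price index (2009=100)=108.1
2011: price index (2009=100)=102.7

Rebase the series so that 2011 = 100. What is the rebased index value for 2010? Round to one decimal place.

Rebased(2010) = 108.1 / 102.7 × 100 = 105.2580

105.3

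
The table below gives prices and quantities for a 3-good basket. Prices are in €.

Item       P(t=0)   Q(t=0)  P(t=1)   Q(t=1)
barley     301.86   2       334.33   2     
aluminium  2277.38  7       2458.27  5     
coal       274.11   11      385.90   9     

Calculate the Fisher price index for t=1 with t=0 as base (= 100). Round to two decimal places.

113.38

Laspeyres component (base-period weights):
ΣP(t=1)Q(t=0) = 334.33×2 + 2458.27×7 + 385.90×11 = 668.66 + 17207.89 + 4244.9 = 22121.45
ΣP(t=0)Q(t=0) = 301.86×2 + 2277.38×7 + 274.11×11 = 603.72 + 15941.66 + 3015.21 = 19560.59
L = 22121.45 / 19560.59 × 100 = 113.0919
Paasche component (current-period weights):
ΣP(t=1)Q(t=1) = 334.33×2 + 2458.27×5 + 385.90×9 = 668.66 + 12291.35 + 3473.1 = 16433.11
ΣP(t=0)Q(t=1) = 301.86×2 + 2277.38×5 + 274.11×9 = 603.72 + 11386.9 + 2466.99 = 14457.61
P = 16433.11 / 14457.61 × 100 = 113.6641
Fisher = √(L × P) = √(113.0919 × 113.6641) = 113.3776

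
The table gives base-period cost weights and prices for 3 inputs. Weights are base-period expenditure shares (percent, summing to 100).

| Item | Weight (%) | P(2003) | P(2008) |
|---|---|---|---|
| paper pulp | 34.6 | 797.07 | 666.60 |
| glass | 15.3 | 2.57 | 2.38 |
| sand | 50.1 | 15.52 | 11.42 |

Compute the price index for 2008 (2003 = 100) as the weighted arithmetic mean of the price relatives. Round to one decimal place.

80.0

paper pulp: 34.6 × (666.60/797.07) = 34.6 × 0.836313 = 28.9364
glass: 15.3 × (2.38/2.57) = 15.3 × 0.926070 = 14.1689
sand: 50.1 × (11.42/15.52) = 50.1 × 0.735825 = 36.8648
Index = Σ wᵢ·(p₁ᵢ/p₀ᵢ) = 28.9364 + 14.1689 + 36.8648 = 79.9701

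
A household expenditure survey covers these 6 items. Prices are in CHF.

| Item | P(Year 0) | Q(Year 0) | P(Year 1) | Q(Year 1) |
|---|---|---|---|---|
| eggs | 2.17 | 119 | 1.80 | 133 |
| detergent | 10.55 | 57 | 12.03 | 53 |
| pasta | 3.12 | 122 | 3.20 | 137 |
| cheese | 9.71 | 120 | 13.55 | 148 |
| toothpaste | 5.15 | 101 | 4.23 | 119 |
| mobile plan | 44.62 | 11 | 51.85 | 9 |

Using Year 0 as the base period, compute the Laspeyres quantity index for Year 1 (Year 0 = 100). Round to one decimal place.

Laspeyres quantity index uses base-period prices as weights.
ΣP(Year 0)·Q(Year 1) = 2.17×133 + 10.55×53 + 3.12×137 + 9.71×148 + 5.15×119 + 44.62×9 = 288.61 + 559.15 + 427.44 + 1437.08 + 612.85 + 401.58 = 3726.71
ΣP(Year 0)·Q(Year 0) = 2.17×119 + 10.55×57 + 3.12×122 + 9.71×120 + 5.15×101 + 44.62×11 = 258.23 + 601.35 + 380.64 + 1165.2 + 520.15 + 490.82 = 3416.39
Index = 3726.71 / 3416.39 × 100 = 109.0833

109.1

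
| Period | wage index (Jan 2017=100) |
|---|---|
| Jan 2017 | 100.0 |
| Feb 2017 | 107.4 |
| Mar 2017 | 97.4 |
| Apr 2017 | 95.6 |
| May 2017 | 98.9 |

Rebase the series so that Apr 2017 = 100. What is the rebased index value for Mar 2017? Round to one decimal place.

Rebased(Mar 2017) = 97.4 / 95.6 × 100 = 101.8828

101.9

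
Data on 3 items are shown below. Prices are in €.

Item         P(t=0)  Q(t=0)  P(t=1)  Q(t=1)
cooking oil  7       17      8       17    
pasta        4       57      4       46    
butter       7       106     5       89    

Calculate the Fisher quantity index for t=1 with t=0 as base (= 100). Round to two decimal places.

85.30

Laspeyres component (base-period weights):
ΣP(t=0)Q(t=1) = 7×17 + 4×46 + 7×89 = 119 + 184 + 623 = 926
ΣP(t=0)Q(t=0) = 7×17 + 4×57 + 7×106 = 119 + 228 + 742 = 1089
L = 926 / 1089 × 100 = 85.0321
Paasche component (current-period weights):
ΣP(t=1)Q(t=1) = 8×17 + 4×46 + 5×89 = 136 + 184 + 445 = 765
ΣP(t=1)Q(t=0) = 8×17 + 4×57 + 5×106 = 136 + 228 + 530 = 894
P = 765 / 894 × 100 = 85.5705
Fisher = √(L × P) = √(85.0321 × 85.5705) = 85.3009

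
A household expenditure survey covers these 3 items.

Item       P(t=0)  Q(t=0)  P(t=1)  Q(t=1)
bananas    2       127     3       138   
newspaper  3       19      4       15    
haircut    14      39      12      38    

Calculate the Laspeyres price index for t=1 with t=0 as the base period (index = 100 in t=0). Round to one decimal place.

Laspeyres price index uses base-period quantities as weights.
ΣP(t=1)·Q(t=0) = 3×127 + 4×19 + 12×39 = 381 + 76 + 468 = 925
ΣP(t=0)·Q(t=0) = 2×127 + 3×19 + 14×39 = 254 + 57 + 546 = 857
Index = 925 / 857 × 100 = 107.9347

107.9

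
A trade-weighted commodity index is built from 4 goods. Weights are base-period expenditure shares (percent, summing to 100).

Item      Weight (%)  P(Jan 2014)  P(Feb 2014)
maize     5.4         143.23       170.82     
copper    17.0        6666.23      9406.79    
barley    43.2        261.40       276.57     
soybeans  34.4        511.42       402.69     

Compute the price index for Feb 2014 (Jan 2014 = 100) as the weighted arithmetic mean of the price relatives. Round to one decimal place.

maize: 5.4 × (170.82/143.23) = 5.4 × 1.192627 = 6.4402
copper: 17.0 × (9406.79/6666.23) = 17.0 × 1.411111 = 23.9889
barley: 43.2 × (276.57/261.40) = 43.2 × 1.058034 = 45.7071
soybeans: 34.4 × (402.69/511.42) = 34.4 × 0.787396 = 27.0864
Index = Σ wᵢ·(p₁ᵢ/p₀ᵢ) = 6.4402 + 23.9889 + 45.7071 + 27.0864 = 103.2225

103.2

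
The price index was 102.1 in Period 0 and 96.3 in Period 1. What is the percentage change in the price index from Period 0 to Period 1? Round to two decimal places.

-5.68%

Change = (96.3 − 102.1) / 102.1 × 100
       = -5.8 / 102.1 × 100 = -5.6807%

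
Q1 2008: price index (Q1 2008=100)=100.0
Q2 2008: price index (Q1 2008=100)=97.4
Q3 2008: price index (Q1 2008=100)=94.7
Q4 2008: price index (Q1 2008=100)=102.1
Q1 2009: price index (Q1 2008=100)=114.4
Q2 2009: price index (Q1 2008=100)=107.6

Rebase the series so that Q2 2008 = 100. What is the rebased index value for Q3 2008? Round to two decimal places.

97.23

Rebased(Q3 2008) = 94.7 / 97.4 × 100 = 97.2279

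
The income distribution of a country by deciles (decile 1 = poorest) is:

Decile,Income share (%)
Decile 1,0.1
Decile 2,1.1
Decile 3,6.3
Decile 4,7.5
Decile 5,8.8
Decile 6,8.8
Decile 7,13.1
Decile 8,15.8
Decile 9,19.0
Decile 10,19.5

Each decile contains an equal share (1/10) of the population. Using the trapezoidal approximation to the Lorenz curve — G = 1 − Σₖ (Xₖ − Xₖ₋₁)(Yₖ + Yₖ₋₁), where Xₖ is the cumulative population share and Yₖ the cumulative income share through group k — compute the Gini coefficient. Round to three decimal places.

Cumulative income shares Yₖ: 0.0010, 0.0120, 0.0750, 0.1500, 0.2380, 0.3260, 0.4570, 0.6150, 0.8050, 1.0000
Σ (Xₖ−Xₖ₋₁)(Yₖ+Yₖ₋₁) = (1/10)(0.0010+0.0000) + (1/10)(0.0120+0.0010) + (1/10)(0.0750+0.0120) + (1/10)(0.1500+0.0750) + (1/10)(0.2380+0.1500) + (1/10)(0.3260+0.2380) + (1/10)(0.4570+0.3260) + (1/10)(0.6150+0.4570) + (1/10)(0.8050+0.6150) + (1/10)(1.0000+0.8050)
  = 0.0001 + 0.0013 + 0.0087 + 0.0225 + 0.0388 + 0.0564 + 0.0783 + 0.1072 + 0.1420 + 0.1805 = 0.6358
G = 1 − 0.6358 = 0.3642

0.364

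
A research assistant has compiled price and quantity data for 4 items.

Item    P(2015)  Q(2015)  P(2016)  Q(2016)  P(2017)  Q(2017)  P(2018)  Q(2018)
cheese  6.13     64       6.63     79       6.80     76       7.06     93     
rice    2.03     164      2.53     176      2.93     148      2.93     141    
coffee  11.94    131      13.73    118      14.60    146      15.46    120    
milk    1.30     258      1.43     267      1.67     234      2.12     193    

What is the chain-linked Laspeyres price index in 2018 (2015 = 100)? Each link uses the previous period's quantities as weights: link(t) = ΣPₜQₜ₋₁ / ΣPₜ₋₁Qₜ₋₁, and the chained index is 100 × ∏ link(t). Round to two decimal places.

133.18

Link 2015→2016:
ΣP(2016)Q(2015) = 6.63×64 + 2.53×164 + 13.73×131 + 1.43×258 = 424.32 + 414.92 + 1798.63 + 368.94 = 3006.81
ΣP(2015)Q(2015) = 6.13×64 + 2.03×164 + 11.94×131 + 1.30×258 = 392.32 + 332.92 + 1564.14 + 335.4 = 2624.78
link = 3006.81/2624.78 = 1.145547
Link 2016→2017:
ΣP(2017)Q(2016) = 6.80×79 + 2.93×176 + 14.60×118 + 1.67×267 = 537.2 + 515.68 + 1722.8 + 445.89 = 3221.57
ΣP(2016)Q(2016) = 6.63×79 + 2.53×176 + 13.73×118 + 1.43×267 = 523.77 + 445.28 + 1620.14 + 381.81 = 2971
link = 3221.57/2971 = 1.084339
Link 2017→2018:
ΣP(2018)Q(2017) = 7.06×76 + 2.93×148 + 15.46×146 + 2.12×234 = 536.56 + 433.64 + 2257.16 + 496.08 = 3723.44
ΣP(2017)Q(2017) = 6.80×76 + 2.93×148 + 14.60×146 + 1.67×234 = 516.8 + 433.64 + 2131.6 + 390.78 = 3472.82
link = 3723.44/3472.82 = 1.072166
Chained index = 100 × 1.145547 × 1.084339 × 1.072166 = 133.1803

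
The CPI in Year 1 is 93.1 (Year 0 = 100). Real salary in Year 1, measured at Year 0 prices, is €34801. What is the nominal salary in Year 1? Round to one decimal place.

Nominal = Real × (Index/100) = 34801 × (93.1/100)
        = 34801 × 0.931 = 32399.7310

32399.7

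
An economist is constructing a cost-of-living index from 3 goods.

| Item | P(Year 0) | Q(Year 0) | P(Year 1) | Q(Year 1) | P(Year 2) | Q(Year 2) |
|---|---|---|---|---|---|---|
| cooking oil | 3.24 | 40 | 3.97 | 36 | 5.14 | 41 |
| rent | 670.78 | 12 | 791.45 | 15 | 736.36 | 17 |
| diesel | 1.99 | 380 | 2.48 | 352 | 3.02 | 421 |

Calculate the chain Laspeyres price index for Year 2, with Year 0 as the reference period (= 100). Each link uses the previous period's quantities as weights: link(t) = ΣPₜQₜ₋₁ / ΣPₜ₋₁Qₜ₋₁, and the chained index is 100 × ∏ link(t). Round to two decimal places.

113.15

Link Year 0→Year 1:
ΣP(Year 1)Q(Year 0) = 3.97×40 + 791.45×12 + 2.48×380 = 158.8 + 9497.4 + 942.4 = 10598.6
ΣP(Year 0)Q(Year 0) = 3.24×40 + 670.78×12 + 1.99×380 = 129.6 + 8049.36 + 756.2 = 8935.16
link = 10598.6/8935.16 = 1.186168
Link Year 1→Year 2:
ΣP(Year 2)Q(Year 1) = 5.14×36 + 736.36×15 + 3.02×352 = 185.04 + 11045.4 + 1063.04 = 12293.48
ΣP(Year 1)Q(Year 1) = 3.97×36 + 791.45×15 + 2.48×352 = 142.92 + 11871.75 + 872.96 = 12887.63
link = 12293.48/12887.63 = 0.953898
Chained index = 100 × 1.186168 × 0.953898 = 113.1483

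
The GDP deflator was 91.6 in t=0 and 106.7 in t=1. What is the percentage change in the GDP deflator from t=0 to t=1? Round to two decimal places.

Change = (106.7 − 91.6) / 91.6 × 100
       = 15.1 / 91.6 × 100 = 16.4847%

16.48%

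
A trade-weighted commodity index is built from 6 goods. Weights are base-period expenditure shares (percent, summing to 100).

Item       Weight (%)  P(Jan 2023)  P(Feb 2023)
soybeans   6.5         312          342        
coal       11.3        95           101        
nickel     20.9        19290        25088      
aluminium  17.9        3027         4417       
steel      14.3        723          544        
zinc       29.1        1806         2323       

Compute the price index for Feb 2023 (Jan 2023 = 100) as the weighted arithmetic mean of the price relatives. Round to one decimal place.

120.6

soybeans: 6.5 × (342/312) = 6.5 × 1.096154 = 7.1250
coal: 11.3 × (101/95) = 11.3 × 1.063158 = 12.0137
nickel: 20.9 × (25088/19290) = 20.9 × 1.300570 = 27.1819
aluminium: 17.9 × (4417/3027) = 17.9 × 1.459201 = 26.1197
steel: 14.3 × (544/723) = 14.3 × 0.752420 = 10.7596
zinc: 29.1 × (2323/1806) = 29.1 × 1.286268 = 37.4304
Index = Σ wᵢ·(p₁ᵢ/p₀ᵢ) = 7.1250 + 12.0137 + 27.1819 + 26.1197 + 10.7596 + 37.4304 = 120.6303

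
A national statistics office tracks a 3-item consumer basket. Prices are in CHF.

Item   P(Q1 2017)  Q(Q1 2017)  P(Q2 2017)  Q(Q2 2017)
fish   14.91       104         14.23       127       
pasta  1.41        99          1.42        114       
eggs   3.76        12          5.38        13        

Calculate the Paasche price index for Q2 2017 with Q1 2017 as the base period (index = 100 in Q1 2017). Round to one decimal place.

96.9

Paasche price index uses current-period quantities as weights.
ΣP(Q2 2017)·Q(Q2 2017) = 14.23×127 + 1.42×114 + 5.38×13 = 1807.21 + 161.88 + 69.94 = 2039.03
ΣP(Q1 2017)·Q(Q2 2017) = 14.91×127 + 1.41×114 + 3.76×13 = 1893.57 + 160.74 + 48.88 = 2103.19
Index = 2039.03 / 2103.19 × 100 = 96.9494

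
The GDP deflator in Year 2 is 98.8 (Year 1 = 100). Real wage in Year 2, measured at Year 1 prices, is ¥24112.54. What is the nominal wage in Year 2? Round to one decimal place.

Nominal = Real × (Index/100) = 24112.54 × (98.8/100)
        = 24112.54 × 0.988 = 23823.1895

23823.2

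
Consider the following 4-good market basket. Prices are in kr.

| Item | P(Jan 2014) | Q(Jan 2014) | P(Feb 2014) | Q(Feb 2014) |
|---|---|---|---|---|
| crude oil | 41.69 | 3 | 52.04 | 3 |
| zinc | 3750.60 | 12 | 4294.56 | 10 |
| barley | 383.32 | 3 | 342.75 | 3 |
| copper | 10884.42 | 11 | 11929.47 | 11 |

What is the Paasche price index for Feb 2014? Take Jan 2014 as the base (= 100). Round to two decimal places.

110.63

Paasche price index uses current-period quantities as weights.
ΣP(Feb 2014)·Q(Feb 2014) = 52.04×3 + 4294.56×10 + 342.75×3 + 11929.47×11 = 156.12 + 42945.6 + 1028.25 + 131224.17 = 175354.14
ΣP(Jan 2014)·Q(Feb 2014) = 41.69×3 + 3750.60×10 + 383.32×3 + 10884.42×11 = 125.07 + 37506 + 1149.96 + 119728.62 = 158509.65
Index = 175354.14 / 158509.65 × 100 = 110.6268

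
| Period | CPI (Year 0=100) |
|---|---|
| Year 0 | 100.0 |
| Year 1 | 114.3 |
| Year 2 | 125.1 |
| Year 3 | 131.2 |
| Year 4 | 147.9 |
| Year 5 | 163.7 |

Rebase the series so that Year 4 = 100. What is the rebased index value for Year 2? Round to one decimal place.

Rebased(Year 2) = 125.1 / 147.9 × 100 = 84.5842

84.6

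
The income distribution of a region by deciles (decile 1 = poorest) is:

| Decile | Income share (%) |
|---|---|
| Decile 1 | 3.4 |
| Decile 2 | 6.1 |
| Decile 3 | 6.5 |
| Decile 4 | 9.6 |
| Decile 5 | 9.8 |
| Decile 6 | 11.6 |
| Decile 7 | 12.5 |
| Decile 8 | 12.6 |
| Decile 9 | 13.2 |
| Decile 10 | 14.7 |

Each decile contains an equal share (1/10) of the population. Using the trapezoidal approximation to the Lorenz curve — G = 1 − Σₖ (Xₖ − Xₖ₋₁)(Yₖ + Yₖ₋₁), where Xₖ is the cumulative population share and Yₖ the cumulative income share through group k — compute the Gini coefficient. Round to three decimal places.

Cumulative income shares Yₖ: 0.0340, 0.0950, 0.1600, 0.2560, 0.3540, 0.4700, 0.5950, 0.7210, 0.8530, 1.0000
Σ (Xₖ−Xₖ₋₁)(Yₖ+Yₖ₋₁) = (1/10)(0.0340+0.0000) + (1/10)(0.0950+0.0340) + (1/10)(0.1600+0.0950) + (1/10)(0.2560+0.1600) + (1/10)(0.3540+0.2560) + (1/10)(0.4700+0.3540) + (1/10)(0.5950+0.4700) + (1/10)(0.7210+0.5950) + (1/10)(0.8530+0.7210) + (1/10)(1.0000+0.8530)
  = 0.0034 + 0.0129 + 0.0255 + 0.0416 + 0.0610 + 0.0824 + 0.1065 + 0.1316 + 0.1574 + 0.1853 = 0.8076
G = 1 − 0.8076 = 0.1924

0.192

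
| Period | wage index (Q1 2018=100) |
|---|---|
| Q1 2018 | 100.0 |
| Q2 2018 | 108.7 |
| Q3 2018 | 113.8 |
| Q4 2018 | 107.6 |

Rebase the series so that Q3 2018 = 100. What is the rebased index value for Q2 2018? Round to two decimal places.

95.52

Rebased(Q2 2018) = 108.7 / 113.8 × 100 = 95.5185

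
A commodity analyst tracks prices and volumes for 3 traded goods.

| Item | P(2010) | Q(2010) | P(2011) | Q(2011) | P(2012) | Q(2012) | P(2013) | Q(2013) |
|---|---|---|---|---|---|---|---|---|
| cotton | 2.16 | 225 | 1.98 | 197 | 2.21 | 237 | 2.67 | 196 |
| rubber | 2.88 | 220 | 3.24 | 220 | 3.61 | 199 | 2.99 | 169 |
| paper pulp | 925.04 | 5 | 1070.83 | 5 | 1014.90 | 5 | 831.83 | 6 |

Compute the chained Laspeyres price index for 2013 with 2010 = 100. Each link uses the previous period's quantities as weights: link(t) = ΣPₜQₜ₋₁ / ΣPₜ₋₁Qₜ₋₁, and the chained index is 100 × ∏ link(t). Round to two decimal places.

Link 2010→2011:
ΣP(2011)Q(2010) = 1.98×225 + 3.24×220 + 1070.83×5 = 445.5 + 712.8 + 5354.15 = 6512.45
ΣP(2010)Q(2010) = 2.16×225 + 2.88×220 + 925.04×5 = 486 + 633.6 + 4625.2 = 5744.8
link = 6512.45/5744.8 = 1.133625
Link 2011→2012:
ΣP(2012)Q(2011) = 2.21×197 + 3.61×220 + 1014.90×5 = 435.37 + 794.2 + 5074.5 = 6304.07
ΣP(2011)Q(2011) = 1.98×197 + 3.24×220 + 1070.83×5 = 390.06 + 712.8 + 5354.15 = 6457.01
link = 6304.07/6457.01 = 0.976314
Link 2012→2013:
ΣP(2013)Q(2012) = 2.67×237 + 2.99×199 + 831.83×5 = 632.79 + 595.01 + 4159.15 = 5386.95
ΣP(2012)Q(2012) = 2.21×237 + 3.61×199 + 1014.90×5 = 523.77 + 718.39 + 5074.5 = 6316.66
link = 5386.95/6316.66 = 0.852816
Chained index = 100 × 1.133625 × 0.976314 × 0.852816 = 94.3875

94.39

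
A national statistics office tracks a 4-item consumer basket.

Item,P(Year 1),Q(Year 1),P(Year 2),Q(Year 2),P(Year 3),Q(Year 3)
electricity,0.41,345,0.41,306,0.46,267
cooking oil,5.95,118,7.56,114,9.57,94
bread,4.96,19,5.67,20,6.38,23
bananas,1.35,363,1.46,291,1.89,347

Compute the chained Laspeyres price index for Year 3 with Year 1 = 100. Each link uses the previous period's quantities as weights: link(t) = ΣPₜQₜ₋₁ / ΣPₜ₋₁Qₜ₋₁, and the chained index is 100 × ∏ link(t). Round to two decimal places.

Link Year 1→Year 2:
ΣP(Year 2)Q(Year 1) = 0.41×345 + 7.56×118 + 5.67×19 + 1.46×363 = 141.45 + 892.08 + 107.73 + 529.98 = 1671.24
ΣP(Year 1)Q(Year 1) = 0.41×345 + 5.95×118 + 4.96×19 + 1.35×363 = 141.45 + 702.1 + 94.24 + 490.05 = 1427.84
link = 1671.24/1427.84 = 1.170467
Link Year 2→Year 3:
ΣP(Year 3)Q(Year 2) = 0.46×306 + 9.57×114 + 6.38×20 + 1.89×291 = 140.76 + 1090.98 + 127.6 + 549.99 = 1909.33
ΣP(Year 2)Q(Year 2) = 0.41×306 + 7.56×114 + 5.67×20 + 1.46×291 = 125.46 + 861.84 + 113.4 + 424.86 = 1525.56
link = 1909.33/1525.56 = 1.251560
Chained index = 100 × 1.170467 × 1.251560 = 146.4910

146.49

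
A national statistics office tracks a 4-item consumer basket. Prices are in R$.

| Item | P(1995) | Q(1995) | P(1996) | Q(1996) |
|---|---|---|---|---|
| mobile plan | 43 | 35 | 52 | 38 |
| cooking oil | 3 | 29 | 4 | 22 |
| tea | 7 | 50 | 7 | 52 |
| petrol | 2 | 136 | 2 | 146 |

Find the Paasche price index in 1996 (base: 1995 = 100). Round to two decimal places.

Paasche price index uses current-period quantities as weights.
ΣP(1996)·Q(1996) = 52×38 + 4×22 + 7×52 + 2×146 = 1976 + 88 + 364 + 292 = 2720
ΣP(1995)·Q(1996) = 43×38 + 3×22 + 7×52 + 2×146 = 1634 + 66 + 364 + 292 = 2356
Index = 2720 / 2356 × 100 = 115.4499

115.45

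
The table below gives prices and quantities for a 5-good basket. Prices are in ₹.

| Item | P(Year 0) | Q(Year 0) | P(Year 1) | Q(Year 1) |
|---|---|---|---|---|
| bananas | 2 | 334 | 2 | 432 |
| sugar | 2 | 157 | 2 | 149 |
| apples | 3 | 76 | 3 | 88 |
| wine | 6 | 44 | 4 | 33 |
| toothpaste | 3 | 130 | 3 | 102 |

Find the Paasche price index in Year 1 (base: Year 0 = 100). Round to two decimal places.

96.58

Paasche price index uses current-period quantities as weights.
ΣP(Year 1)·Q(Year 1) = 2×432 + 2×149 + 3×88 + 4×33 + 3×102 = 864 + 298 + 264 + 132 + 306 = 1864
ΣP(Year 0)·Q(Year 1) = 2×432 + 2×149 + 3×88 + 6×33 + 3×102 = 864 + 298 + 264 + 198 + 306 = 1930
Index = 1864 / 1930 × 100 = 96.5803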